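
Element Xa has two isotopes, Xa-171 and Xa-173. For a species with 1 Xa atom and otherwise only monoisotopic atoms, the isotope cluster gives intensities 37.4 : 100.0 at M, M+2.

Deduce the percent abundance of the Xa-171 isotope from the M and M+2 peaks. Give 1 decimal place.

27.2%

Let p = fractional abundance of Xa-171. I(M+2)/I(M) = [C(1,1)·p^0·(1−p)] / p^1 = 1·(1−p)/p = 100.0/37.4 = 2.6738
(1−p)/p = 2.6738/1 = 2.6738  ⇒  p = 1/(1 + 2.6738) = 0.2722
Xa-171: 27.2%, Xa-173: 72.8%.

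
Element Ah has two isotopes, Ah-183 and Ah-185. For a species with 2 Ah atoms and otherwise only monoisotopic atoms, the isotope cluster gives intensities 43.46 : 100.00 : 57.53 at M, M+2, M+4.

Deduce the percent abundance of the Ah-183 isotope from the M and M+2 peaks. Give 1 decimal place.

Let p = fractional abundance of Ah-183. I(M+2)/I(M) = [C(2,1)·p^1·(1−p)] / p^2 = 2·(1−p)/p = 100.00/43.46 = 2.3010
(1−p)/p = 2.3010/2 = 1.1505  ⇒  p = 1/(1 + 1.1505) = 0.4650
Ah-183: 46.5%, Ah-185: 53.5%.

46.5%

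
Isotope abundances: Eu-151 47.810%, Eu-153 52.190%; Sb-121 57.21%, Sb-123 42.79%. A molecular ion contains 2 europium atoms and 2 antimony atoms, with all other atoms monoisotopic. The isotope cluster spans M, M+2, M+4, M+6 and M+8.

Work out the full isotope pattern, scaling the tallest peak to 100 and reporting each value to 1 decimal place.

19.9 : 73.3 : 100.0 : 59.9 : 13.3

Europium pattern (n=2): 0.22857961 : 0.49904078 : 0.27237961
Antimony pattern (n=2): 0.32729841 : 0.48960318 : 0.18309841
Convolve the two distributions (both contribute in 2-u steps):
  M: 0.22857961×0.32729841 = 0.074814
  M+2: 0.22857961×0.48960318 + 0.49904078×0.32729841 = 0.275249
  M+4: 0.22857961×0.18309841 + 0.49904078×0.48960318 + 0.27237961×0.32729841 = 0.375334
  M+6: 0.49904078×0.18309841 + 0.27237961×0.48960318 = 0.224731
  M+8: 0.27237961×0.18309841 = 0.049872
Scale to base peak (0.375334) = 100: 19.9 : 73.3 : 100.0 : 59.9 : 13.3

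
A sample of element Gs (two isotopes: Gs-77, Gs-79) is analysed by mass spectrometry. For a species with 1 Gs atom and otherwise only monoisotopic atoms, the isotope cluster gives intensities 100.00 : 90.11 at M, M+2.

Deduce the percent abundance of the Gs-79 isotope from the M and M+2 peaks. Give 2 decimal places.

47.40%

Let p = fractional abundance of Gs-77. I(M+2)/I(M) = [C(1,1)·p^0·(1−p)] / p^1 = 1·(1−p)/p = 90.11/100.00 = 0.9011
(1−p)/p = 0.9011/1 = 0.9011  ⇒  p = 1/(1 + 0.9011) = 0.5260
Gs-77: 52.60%, Gs-79: 47.40%.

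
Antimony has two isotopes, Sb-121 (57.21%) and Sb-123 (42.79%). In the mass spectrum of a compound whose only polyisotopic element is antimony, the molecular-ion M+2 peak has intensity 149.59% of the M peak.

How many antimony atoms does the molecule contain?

The M+2/M ratio from n Sb atoms is n · q/p = n · 0.4279/0.5721.
n = 1.4959 × 0.5721/0.4279 = 2.00 ≈ 2

2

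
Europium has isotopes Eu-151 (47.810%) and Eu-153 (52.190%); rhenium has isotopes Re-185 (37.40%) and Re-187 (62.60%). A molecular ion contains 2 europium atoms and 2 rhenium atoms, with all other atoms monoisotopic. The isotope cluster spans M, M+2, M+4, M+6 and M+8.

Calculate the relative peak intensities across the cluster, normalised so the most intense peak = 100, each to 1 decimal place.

8.8 : 48.9 : 100.0 : 89.4 : 29.5

Europium pattern (n=2): 0.22857961 : 0.49904078 : 0.27237961
Rhenium pattern (n=2): 0.139876 : 0.468248 : 0.391876
Convolve the two distributions (both contribute in 2-u steps):
  M: 0.22857961×0.139876 = 0.031973
  M+2: 0.22857961×0.468248 + 0.49904078×0.139876 = 0.176836
  M+4: 0.22857961×0.391876 + 0.49904078×0.468248 + 0.27237961×0.139876 = 0.361349
  M+6: 0.49904078×0.391876 + 0.27237961×0.468248 = 0.323103
  M+8: 0.27237961×0.391876 = 0.106739
Scale to base peak (0.361349) = 100: 8.8 : 48.9 : 100.0 : 89.4 : 29.5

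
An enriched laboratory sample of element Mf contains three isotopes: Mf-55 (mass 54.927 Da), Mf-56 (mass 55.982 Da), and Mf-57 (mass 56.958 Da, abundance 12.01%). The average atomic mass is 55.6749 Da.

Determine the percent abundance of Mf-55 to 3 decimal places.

40.220%

The remaining 87.99% is split between Mf-55 (fraction x) and Mf-56 (fraction 0.8799 − x).
Substituting: 54.927x + 55.982(0.8799 − x) = 48.8342442
(54.927 − 55.982)x = -0.4243176  ⇒  x = 0.40220, y = 0.47770
Mf-55: 40.220%, Mf-56: 47.770%.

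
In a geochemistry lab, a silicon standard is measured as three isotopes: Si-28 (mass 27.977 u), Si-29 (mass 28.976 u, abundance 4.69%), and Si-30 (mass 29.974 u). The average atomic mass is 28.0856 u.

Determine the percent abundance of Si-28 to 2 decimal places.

Let x and y be the fractions of Si-28 and Si-30. Then x + y = 1 − 0.0469 = 0.9531 and 27.977x + 29.974y = 28.0856 − 0.0469×28.976 = 26.7266256.
Substituting: 27.977x + 29.974(0.9531 − x) = 26.7266256
(27.977 − 29.974)x = -1.8415938  ⇒  x = 0.92218, y = 0.03092
Si-28: 92.22%, Si-30: 3.09%.

92.22%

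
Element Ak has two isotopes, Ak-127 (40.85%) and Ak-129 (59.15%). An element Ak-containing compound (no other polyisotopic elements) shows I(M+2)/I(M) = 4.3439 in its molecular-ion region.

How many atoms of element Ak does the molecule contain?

3

For n independent Ak atoms, I(M+2)/I(M) = n · (abundance Ak-129) / (abundance Ak-127) = n · 0.5915/0.4085.
n = 4.3439 × 0.4085/0.5915 = 3.00 ≈ 3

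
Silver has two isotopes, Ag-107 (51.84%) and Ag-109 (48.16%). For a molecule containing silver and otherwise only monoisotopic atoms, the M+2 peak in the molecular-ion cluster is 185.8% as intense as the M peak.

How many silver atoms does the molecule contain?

With n Ag atoms, P(M+2)/P(M) = C(n,1)·p^(n−1)q / p^n = n·q/p = n · 0.4816/0.5184.
n = 1.858 × 0.5184/0.4816 = 2.00 ≈ 2

2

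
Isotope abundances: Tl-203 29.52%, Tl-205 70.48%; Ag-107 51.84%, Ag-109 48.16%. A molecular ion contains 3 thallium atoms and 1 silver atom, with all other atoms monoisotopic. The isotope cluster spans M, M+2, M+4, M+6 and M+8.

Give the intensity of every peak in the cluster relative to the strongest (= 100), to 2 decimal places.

3.39 : 27.43 : 80.53 : 100.00 : 42.86

Thallium pattern (n=3): 0.02572463 : 0.18425524 : 0.43991564 : 0.35010449
Silver pattern (n=1): 0.5184 : 0.4816
Convolve the two distributions (both contribute in 2-u steps):
  M: 0.02572463×0.5184 = 0.013336
  M+2: 0.02572463×0.4816 + 0.18425524×0.5184 = 0.107907
  M+4: 0.18425524×0.4816 + 0.43991564×0.5184 = 0.316790
  M+6: 0.43991564×0.4816 + 0.35010449×0.5184 = 0.393358
  M+8: 0.35010449×0.4816 = 0.168610
Scale to base peak (0.393358) = 100: 3.39 : 27.43 : 80.53 : 100.00 : 42.86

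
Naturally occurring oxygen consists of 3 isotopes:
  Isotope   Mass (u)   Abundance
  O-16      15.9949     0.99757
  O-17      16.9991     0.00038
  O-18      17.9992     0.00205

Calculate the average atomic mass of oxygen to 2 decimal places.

Ar = Σ fᵢ·mᵢ = 0.99757 × 15.9949 + 0.00038 × 16.9991 + 0.00205 × 17.9992
= 15.95603 + 0.00646 + 0.03690 = 15.99939 u

16.00 u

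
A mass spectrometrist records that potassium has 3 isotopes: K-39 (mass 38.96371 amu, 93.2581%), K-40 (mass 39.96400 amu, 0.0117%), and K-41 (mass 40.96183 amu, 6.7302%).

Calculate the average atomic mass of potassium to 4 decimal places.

Ar = Σ fᵢ·mᵢ = 0.932581 × 38.96371 + 0.000117 × 39.96400 + 0.067302 × 40.96183
= 36.336816 + 0.004676 + 2.756813 = 39.098305 amu

39.0983 amu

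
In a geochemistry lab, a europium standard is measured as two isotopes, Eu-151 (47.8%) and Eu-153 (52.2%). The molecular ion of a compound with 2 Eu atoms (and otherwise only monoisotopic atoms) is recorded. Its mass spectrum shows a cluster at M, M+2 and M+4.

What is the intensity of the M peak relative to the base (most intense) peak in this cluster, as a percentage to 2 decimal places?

45.79%

Binomial terms of (0.478 + 0.522)^2: M 0.2285, M+2 0.4990, M+4 0.2725 → M+2 is the base peak.
P(M+2) = C(2,1) × 0.478^1 × 0.522^1 = 2 × 0.4780 × 0.5220 = 0.499032 (base)
P(M) = C(2,0) × 0.478^2 × 0.522^0 = 1 × 0.228484 × 1.0000 = 0.228484
Relative intensity = 0.228484 / 0.499032 × 100 = 45.79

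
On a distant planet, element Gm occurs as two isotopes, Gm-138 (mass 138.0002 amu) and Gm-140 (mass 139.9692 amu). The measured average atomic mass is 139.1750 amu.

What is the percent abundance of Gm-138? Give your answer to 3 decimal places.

Writing the weighted mean with unknown fraction x of Gm-138:
138.0002·x + 139.9692·(1 − x) = 139.1750
(138.0002 − 139.9692)·x = 139.1750 − 139.9692
x = -0.7942 / -1.9690 = 0.40335 → 40.335% Gm-138, 59.665% Gm-140.

40.335%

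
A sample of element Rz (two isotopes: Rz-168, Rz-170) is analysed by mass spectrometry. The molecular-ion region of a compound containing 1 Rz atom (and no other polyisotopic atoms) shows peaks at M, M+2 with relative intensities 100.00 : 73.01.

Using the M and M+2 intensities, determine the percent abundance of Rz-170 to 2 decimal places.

If p is the fraction of Rz that is Rz-168, then I(M+2)/I(M) = [C(1,1)·p^0·(1−p)] / p^1 = 1·(1−p)/p = 73.01/100.00 = 0.7301
(1−p)/p = 0.7301/1 = 0.7301  ⇒  p = 1/(1 + 0.7301) = 0.5780
Rz-168: 57.80%, Rz-170: 42.20%.

42.20%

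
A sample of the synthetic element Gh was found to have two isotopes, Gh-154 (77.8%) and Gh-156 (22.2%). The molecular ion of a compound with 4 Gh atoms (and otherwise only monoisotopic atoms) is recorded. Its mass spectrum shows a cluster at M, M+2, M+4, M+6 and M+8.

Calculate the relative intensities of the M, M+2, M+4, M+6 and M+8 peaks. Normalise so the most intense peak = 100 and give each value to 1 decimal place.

Expanding (0.778 + 0.222)^4:
P(M) = 0.778^4 = 0.366369
P(M+2) = 4 × 0.778^3 × 0.222^1 = 0.418169
P(M+4) = 6 × 0.778^2 × 0.222^2 = 0.178985
P(M+6) = 4 × 0.778^1 × 0.222^3 = 0.034049
P(M+8) = 0.222^4 = 0.002429
The M+2 peak is largest (0.418169); scaling to 100 gives 87.6 : 100.0 : 42.8 : 8.1 : 0.6.

87.6 : 100.0 : 42.8 : 8.1 : 0.6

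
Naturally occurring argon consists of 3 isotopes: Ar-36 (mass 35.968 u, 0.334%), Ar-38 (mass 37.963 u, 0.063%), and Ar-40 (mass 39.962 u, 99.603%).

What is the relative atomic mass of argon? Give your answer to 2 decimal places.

39.95 u

Weight each isotope mass by its fractional abundance: 0.00334 × 35.968 + 0.00063 × 37.963 + 0.99603 × 39.962
= 0.1201 + 0.0239 + 39.8034 = 39.9474 u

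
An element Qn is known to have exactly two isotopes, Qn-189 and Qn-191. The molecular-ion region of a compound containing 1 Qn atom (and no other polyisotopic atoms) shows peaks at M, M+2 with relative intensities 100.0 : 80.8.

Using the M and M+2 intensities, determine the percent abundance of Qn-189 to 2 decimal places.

55.31%

If p is the fraction of Qn that is Qn-189, then I(M+2)/I(M) = [C(1,1)·p^0·(1−p)] / p^1 = 1·(1−p)/p = 80.8/100.0 = 0.8080
(1−p)/p = 0.8080/1 = 0.8080  ⇒  p = 1/(1 + 0.8080) = 0.5531
Qn-189: 55.31%, Qn-191: 44.69%.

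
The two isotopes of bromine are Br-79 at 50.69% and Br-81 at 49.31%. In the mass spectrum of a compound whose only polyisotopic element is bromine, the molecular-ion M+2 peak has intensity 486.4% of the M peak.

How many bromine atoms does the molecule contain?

5

The M+2/M ratio from n Br atoms is n · q/p = n · 0.4931/0.5069.
n = 4.864 × 0.5069/0.4931 = 5.00 ≈ 5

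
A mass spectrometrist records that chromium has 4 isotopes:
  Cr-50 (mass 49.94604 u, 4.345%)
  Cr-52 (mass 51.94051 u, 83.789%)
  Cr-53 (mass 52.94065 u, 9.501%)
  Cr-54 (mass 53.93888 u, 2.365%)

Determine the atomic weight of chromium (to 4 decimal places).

51.9961 u

Average mass = Σ (abundance × isotope mass) = 0.04345 × 49.94604 + 0.83789 × 51.94051 + 0.09501 × 52.94065 + 0.02365 × 53.93888
= 2.170155 + 43.520434 + 5.029891 + 1.275655 = 51.996135 u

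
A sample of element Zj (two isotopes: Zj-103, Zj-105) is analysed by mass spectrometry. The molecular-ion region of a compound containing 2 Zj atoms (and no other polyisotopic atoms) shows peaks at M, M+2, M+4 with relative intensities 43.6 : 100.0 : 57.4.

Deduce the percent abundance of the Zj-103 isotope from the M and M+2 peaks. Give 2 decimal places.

Let p = fractional abundance of Zj-103. I(M+2)/I(M) = [C(2,1)·p^1·(1−p)] / p^2 = 2·(1−p)/p = 100.0/43.6 = 2.2936
(1−p)/p = 2.2936/2 = 1.1468  ⇒  p = 1/(1 + 1.1468) = 0.4658
Zj-103: 46.58%, Zj-105: 53.42%.

46.58%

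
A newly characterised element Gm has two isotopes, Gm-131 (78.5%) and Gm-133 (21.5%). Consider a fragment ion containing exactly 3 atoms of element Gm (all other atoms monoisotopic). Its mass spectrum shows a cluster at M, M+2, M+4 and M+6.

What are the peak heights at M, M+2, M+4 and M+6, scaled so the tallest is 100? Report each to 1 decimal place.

Each Gm atom is independently Gm-131 (p = 0.785) or Gm-133 (q = 0.215); the cluster is the binomial expansion (p + q)^3.
P(M) = 0.785^3 = 0.483737
P(M+2) = 3 × 0.785^2 × 0.215^1 = 0.397465
P(M+4) = 3 × 0.785^1 × 0.215^2 = 0.108860
P(M+6) = 0.215^3 = 0.009938
The M peak is largest (0.483737); scaling to 100 gives 100.0 : 82.2 : 22.5 : 2.1.

100.0 : 82.2 : 22.5 : 2.1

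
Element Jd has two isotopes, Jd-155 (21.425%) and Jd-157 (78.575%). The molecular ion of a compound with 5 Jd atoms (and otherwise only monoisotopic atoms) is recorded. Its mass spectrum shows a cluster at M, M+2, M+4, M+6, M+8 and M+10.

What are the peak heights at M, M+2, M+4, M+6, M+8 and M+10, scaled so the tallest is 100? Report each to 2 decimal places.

0.11 : 2.03 : 14.87 : 54.53 : 100.00 : 73.35

Each Jd atom is independently Jd-155 (p = 0.21425) or Jd-157 (q = 0.78575); the cluster is the binomial expansion (p + q)^5.
P(M) = 0.21425^5 = 0.000451
P(M+2) = 5 × 0.21425^4 × 0.78575^1 = 0.008278
P(M+4) = 10 × 0.21425^3 × 0.78575^2 = 0.060720
P(M+6) = 10 × 0.21425^2 × 0.78575^3 = 0.222687
P(M+8) = 5 × 0.21425^1 × 0.78575^4 = 0.408346
P(M+10) = 0.78575^5 = 0.299517
The M+8 peak is largest (0.408346); scaling to 100 gives 0.11 : 2.03 : 14.87 : 54.53 : 100.00 : 73.35.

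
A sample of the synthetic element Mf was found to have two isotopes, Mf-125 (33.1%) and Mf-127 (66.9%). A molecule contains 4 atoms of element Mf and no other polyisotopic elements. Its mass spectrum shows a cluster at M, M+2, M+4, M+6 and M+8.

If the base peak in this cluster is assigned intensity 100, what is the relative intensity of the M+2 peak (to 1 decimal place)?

24.5

Binomial terms of (0.331 + 0.669)^4: M 0.0120, M+2 0.0970, M+4 0.2942, M+6 0.3964, M+8 0.2003 → M+6 is the base peak.
P(M+6) = C(4,3) × 0.331^1 × 0.669^3 = 4 × 0.3310 × 0.29941831 = 0.396430 (base)
P(M+2) = C(4,1) × 0.331^3 × 0.669^1 = 4 × 0.03626469 × 0.6690 = 0.097044
Relative intensity = 0.097044 / 0.396430 × 100 = 24.5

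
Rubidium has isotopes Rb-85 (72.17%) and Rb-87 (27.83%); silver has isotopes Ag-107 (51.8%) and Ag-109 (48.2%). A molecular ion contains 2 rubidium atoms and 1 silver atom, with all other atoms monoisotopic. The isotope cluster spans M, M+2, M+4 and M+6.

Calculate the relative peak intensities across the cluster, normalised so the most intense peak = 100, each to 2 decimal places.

Rubidium pattern (n=2): 0.52085089 : 0.40169822 : 0.07745089
Silver pattern (n=1): 0.5180 : 0.4820
Convolve the two distributions (both contribute in 2-u steps):
  M: 0.52085089×0.5180 = 0.269801
  M+2: 0.52085089×0.4820 + 0.40169822×0.5180 = 0.459130
  M+4: 0.40169822×0.4820 + 0.07745089×0.5180 = 0.233738
  M+6: 0.07745089×0.4820 = 0.037331
Scale to base peak (0.459130) = 100: 58.76 : 100.00 : 50.91 : 8.13

58.76 : 100.00 : 50.91 : 8.13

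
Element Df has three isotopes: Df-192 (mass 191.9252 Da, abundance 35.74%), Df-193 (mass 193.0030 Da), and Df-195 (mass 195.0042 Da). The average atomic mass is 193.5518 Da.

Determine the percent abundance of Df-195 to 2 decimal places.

46.67%

Let x and y be the fractions of Df-193 and Df-195. Then x + y = 1 − 0.3574 = 0.6426 and 193.0030x + 195.0042y = 193.5518 − 0.3574×191.9252 = 124.95773352.
Substituting: 193.0030x + 195.0042(0.6426 − x) = 124.95773352
(193.0030 − 195.0042)x = -0.3519654  ⇒  x = 0.17588, y = 0.46672
Df-193: 17.59%, Df-195: 46.67%.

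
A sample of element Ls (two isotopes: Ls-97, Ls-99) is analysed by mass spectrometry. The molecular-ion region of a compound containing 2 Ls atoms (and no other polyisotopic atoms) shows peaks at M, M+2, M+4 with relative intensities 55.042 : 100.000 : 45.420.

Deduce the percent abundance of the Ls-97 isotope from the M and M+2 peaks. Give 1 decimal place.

Let p = fractional abundance of Ls-97. I(M+2)/I(M) = [C(2,1)·p^1·(1−p)] / p^2 = 2·(1−p)/p = 100.000/55.042 = 1.8168
(1−p)/p = 1.8168/2 = 0.9084  ⇒  p = 1/(1 + 0.9084) = 0.5240
Ls-97: 52.4%, Ls-99: 47.6%.

52.4%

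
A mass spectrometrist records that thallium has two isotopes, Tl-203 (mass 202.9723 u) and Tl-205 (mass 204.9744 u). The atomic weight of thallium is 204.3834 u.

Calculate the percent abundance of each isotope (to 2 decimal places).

Writing the weighted mean with unknown fraction x of Tl-203:
202.9723·x + 204.9744·(1 − x) = 204.3834
(202.9723 − 204.9744)·x = 204.3834 − 204.9744
x = -0.5910 / -2.0021 = 0.29519 → 29.52% Tl-203, 70.48% Tl-205.

Tl-203: 29.52%, Tl-205: 70.48%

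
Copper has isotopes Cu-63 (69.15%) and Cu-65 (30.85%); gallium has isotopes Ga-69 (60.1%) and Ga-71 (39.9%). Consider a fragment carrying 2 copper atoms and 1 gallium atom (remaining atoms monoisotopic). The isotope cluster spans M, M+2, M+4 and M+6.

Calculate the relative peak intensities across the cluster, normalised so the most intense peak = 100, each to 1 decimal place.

Copper pattern (n=2): 0.47817225 : 0.4266555 : 0.09517225
Gallium pattern (n=1): 0.6010 : 0.3990
Convolve the two distributions (both contribute in 2-u steps):
  M: 0.47817225×0.6010 = 0.287382
  M+2: 0.47817225×0.3990 + 0.4266555×0.6010 = 0.447211
  M+4: 0.4266555×0.3990 + 0.09517225×0.6010 = 0.227434
  M+6: 0.09517225×0.3990 = 0.037974
Scale to base peak (0.447211) = 100: 64.3 : 100.0 : 50.9 : 8.5

64.3 : 100.0 : 50.9 : 8.5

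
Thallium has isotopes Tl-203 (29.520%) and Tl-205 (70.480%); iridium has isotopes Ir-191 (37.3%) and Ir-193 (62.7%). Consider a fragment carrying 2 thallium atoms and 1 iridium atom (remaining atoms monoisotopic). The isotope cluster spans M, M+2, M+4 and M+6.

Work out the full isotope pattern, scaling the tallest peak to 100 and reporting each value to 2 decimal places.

7.28 : 47.03 : 100.00 : 69.80

Thallium pattern (n=2): 0.08714304 : 0.41611392 : 0.49674304
Iridium pattern (n=1): 0.3730 : 0.6270
Convolve the two distributions (both contribute in 2-u steps):
  M: 0.08714304×0.3730 = 0.032504
  M+2: 0.08714304×0.6270 + 0.41611392×0.3730 = 0.209849
  M+4: 0.41611392×0.6270 + 0.49674304×0.3730 = 0.446189
  M+6: 0.49674304×0.6270 = 0.311458
Scale to base peak (0.446189) = 100: 7.28 : 47.03 : 100.00 : 69.80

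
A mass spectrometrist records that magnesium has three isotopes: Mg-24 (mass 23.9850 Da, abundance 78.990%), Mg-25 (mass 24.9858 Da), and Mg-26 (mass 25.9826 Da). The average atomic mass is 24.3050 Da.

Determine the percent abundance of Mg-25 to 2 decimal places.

10.00%

The remaining 21.010% is split between Mg-25 (fraction x) and Mg-26 (fraction 0.21010 − x).
Substituting: 24.9858x + 25.9826(0.21010 − x) = 5.3592485
(24.9858 − 25.9826)x = -0.09969576  ⇒  x = 0.10002, y = 0.11008
Mg-25: 10.00%, Mg-26: 11.01%.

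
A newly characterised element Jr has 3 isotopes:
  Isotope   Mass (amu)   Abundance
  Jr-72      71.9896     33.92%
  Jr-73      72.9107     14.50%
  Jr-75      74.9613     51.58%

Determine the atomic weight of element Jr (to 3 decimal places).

73.656 amu

Weight each isotope mass by its fractional abundance: 0.3392 × 71.9896 + 0.1450 × 72.9107 + 0.5158 × 74.9613
= 24.41887 + 10.57205 + 38.66504 = 73.65596 amu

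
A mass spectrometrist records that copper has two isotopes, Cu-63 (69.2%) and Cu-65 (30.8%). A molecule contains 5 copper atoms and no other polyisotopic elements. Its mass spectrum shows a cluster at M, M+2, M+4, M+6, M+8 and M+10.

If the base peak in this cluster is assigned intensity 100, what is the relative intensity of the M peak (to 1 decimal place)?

(0.692 + 0.308)^5 gives M 0.1587, M+2 0.3531, M+4 0.3144, M+6 0.1399, M+8 0.0311, M+10 0.0028; the largest is M+2.
P(M+2) = C(5,1) × 0.692^4 × 0.308^1 = 5 × 0.22931073 × 0.3080 = 0.353139 (base)
P(M) = C(5,0) × 0.692^5 × 0.308^0 = 1 × 0.15868303 × 1.0000 = 0.158683
Relative intensity = 0.158683 / 0.353139 × 100 = 44.9

44.9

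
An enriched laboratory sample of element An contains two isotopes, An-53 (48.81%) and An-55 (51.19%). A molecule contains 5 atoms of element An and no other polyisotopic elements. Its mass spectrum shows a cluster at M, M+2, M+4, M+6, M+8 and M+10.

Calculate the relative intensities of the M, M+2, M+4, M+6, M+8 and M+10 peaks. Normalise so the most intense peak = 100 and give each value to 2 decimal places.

8.67 : 45.46 : 95.35 : 100.00 : 52.44 : 11.00

The 5 An atoms are independent, so intensities follow the terms of (0.4881 + 0.5119)^5.
P(M) = 0.4881^5 = 0.027704
P(M+2) = 5 × 0.4881^4 × 0.5119^1 = 0.145275
P(M+4) = 10 × 0.4881^3 × 0.5119^2 = 0.304717
P(M+6) = 10 × 0.4881^2 × 0.5119^3 = 0.319575
P(M+8) = 5 × 0.4881^1 × 0.5119^4 = 0.167579
P(M+10) = 0.5119^5 = 0.035150
The M+6 peak is largest (0.319575); scaling to 100 gives 8.67 : 45.46 : 95.35 : 100.00 : 52.44 : 11.00.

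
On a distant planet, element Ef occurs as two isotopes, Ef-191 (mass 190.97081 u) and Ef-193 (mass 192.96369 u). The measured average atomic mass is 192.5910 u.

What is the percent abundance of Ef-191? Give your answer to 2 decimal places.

Let x be the fractional abundance of Ef-191; then Ef-193 has abundance 1 − x.
190.97081·x + 192.96369·(1 − x) = 192.5910
(190.97081 − 192.96369)·x = 192.5910 − 192.96369
x = -0.37269 / -1.99288 = 0.18701 → 18.70% Ef-191, 81.30% Ef-193.

18.70%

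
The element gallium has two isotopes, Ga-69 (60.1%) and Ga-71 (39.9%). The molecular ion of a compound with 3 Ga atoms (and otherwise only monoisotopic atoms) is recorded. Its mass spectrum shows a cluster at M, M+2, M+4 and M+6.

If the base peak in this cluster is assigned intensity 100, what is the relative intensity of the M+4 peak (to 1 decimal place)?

66.4

Term probabilities: M 0.2171, M+2 0.4324, M+4 0.2870, M+6 0.0635. Base peak = M+2.
P(M+2) = C(3,1) × 0.601^2 × 0.399^1 = 3 × 0.361201 × 0.3990 = 0.432358 (base)
P(M+4) = C(3,2) × 0.601^1 × 0.399^2 = 3 × 0.6010 × 0.159201 = 0.287039
Relative intensity = 0.287039 / 0.432358 × 100 = 66.4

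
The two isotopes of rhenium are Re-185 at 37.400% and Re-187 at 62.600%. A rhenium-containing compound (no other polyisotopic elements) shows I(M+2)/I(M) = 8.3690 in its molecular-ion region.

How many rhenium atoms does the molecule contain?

5

The M+2/M ratio from n Re atoms is n · q/p = n · 0.62600/0.37400.
n = 8.3690 × 0.37400/0.62600 = 5.00 ≈ 5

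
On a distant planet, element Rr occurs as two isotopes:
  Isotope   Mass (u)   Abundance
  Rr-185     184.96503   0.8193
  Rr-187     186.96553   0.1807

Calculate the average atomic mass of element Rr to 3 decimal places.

Weight each isotope mass by its fractional abundance: 0.8193 × 184.96503 + 0.1807 × 186.96553
= 151.541849 + 33.784671 = 185.326520 u

185.327 u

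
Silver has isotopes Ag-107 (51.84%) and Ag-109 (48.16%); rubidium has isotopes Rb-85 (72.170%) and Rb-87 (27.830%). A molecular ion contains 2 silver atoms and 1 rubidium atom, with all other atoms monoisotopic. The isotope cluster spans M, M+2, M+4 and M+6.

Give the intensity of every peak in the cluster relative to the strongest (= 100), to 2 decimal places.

Silver pattern (n=2): 0.26873856 : 0.49932288 : 0.23193856
Rubidium pattern (n=1): 0.7217 : 0.2783
Convolve the two distributions (both contribute in 2-u steps):
  M: 0.26873856×0.7217 = 0.193949
  M+2: 0.26873856×0.2783 + 0.49932288×0.7217 = 0.435151
  M+4: 0.49932288×0.2783 + 0.23193856×0.7217 = 0.306352
  M+6: 0.23193856×0.2783 = 0.064549
Scale to base peak (0.435151) = 100: 44.57 : 100.00 : 70.40 : 14.83

44.57 : 100.00 : 70.40 : 14.83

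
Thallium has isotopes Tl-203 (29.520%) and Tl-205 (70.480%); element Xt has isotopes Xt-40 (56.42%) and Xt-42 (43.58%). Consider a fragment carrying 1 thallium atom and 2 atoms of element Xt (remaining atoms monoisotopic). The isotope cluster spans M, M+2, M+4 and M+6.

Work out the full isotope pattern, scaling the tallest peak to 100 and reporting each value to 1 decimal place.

Thallium pattern (n=1): 0.2952 : 0.7048
Element Xt pattern (n=2): 0.31832164 : 0.49175672 : 0.18992164
Convolve the two distributions (both contribute in 2-u steps):
  M: 0.2952×0.31832164 = 0.093969
  M+2: 0.2952×0.49175672 + 0.7048×0.31832164 = 0.369520
  M+4: 0.2952×0.18992164 + 0.7048×0.49175672 = 0.402655
  M+6: 0.7048×0.18992164 = 0.133857
Scale to base peak (0.402655) = 100: 23.3 : 91.8 : 100.0 : 33.2

23.3 : 91.8 : 100.0 : 33.2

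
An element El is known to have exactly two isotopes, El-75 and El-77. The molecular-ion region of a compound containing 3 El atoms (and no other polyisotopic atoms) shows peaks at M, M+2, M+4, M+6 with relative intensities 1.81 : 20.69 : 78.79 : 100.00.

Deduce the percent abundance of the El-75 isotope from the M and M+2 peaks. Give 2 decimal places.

Write p for the El-75 fraction. I(M+2)/I(M) = [C(3,1)·p^2·(1−p)] / p^3 = 3·(1−p)/p = 20.69/1.81 = 11.4309
(1−p)/p = 11.4309/3 = 3.8103  ⇒  p = 1/(1 + 3.8103) = 0.2079
El-75: 20.79%, El-77: 79.21%.

20.79%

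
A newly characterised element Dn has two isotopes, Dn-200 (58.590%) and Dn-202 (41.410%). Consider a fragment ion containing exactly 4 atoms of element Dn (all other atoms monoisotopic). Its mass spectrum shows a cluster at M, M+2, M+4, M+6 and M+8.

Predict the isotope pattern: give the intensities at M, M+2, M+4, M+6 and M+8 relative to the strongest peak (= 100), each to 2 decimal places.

33.36 : 94.33 : 100.00 : 47.12 : 8.33

Each Dn atom is independently Dn-200 (p = 0.58590) or Dn-202 (q = 0.41410); the cluster is the binomial expansion (p + q)^4.
P(M) = 0.58590^4 = 0.117840
P(M+2) = 4 × 0.58590^3 × 0.41410^1 = 0.333147
P(M+4) = 6 × 0.58590^2 × 0.41410^2 = 0.353190
P(M+6) = 4 × 0.58590^1 × 0.41410^3 = 0.166418
P(M+8) = 0.41410^4 = 0.029405
The M+4 peak is largest (0.353190); scaling to 100 gives 33.36 : 94.33 : 100.00 : 47.12 : 8.33.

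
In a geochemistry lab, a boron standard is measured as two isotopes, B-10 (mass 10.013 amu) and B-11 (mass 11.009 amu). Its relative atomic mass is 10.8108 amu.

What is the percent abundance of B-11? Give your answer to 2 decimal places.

80.10%

Let x be the fractional abundance of B-10; then B-11 has abundance 1 − x.
10.013·x + 11.009·(1 − x) = 10.8108
(10.013 − 11.009)·x = 10.8108 − 11.009
x = -0.1982 / -0.996 = 0.19900 → 19.90% B-10, 80.10% B-11.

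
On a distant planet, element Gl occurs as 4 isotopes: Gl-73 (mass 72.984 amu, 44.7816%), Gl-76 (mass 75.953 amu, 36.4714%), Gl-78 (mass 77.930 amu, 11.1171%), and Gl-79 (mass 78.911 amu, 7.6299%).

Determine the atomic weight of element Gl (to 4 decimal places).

Average mass = Σ (abundance × isotope mass) = 0.447816 × 72.984 + 0.364714 × 75.953 + 0.111171 × 77.930 + 0.076299 × 78.911
= 32.68340 + 27.70112 + 8.66356 + 6.02083 = 75.06891 amu

75.0689 amu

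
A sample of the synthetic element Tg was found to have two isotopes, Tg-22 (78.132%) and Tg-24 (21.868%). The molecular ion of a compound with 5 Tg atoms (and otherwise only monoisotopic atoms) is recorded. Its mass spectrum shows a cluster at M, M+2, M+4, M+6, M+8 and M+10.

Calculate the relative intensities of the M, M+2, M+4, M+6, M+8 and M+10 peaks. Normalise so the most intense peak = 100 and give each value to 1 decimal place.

71.5 : 100.0 : 56.0 : 15.7 : 2.2 : 0.1

Expanding (0.78132 + 0.21868)^5:
P(M) = 0.78132^5 = 0.291169
P(M+2) = 5 × 0.78132^4 × 0.21868^1 = 0.407469
P(M+4) = 10 × 0.78132^3 × 0.21868^2 = 0.228089
P(M+6) = 10 × 0.78132^2 × 0.21868^3 = 0.063839
P(M+8) = 5 × 0.78132^1 × 0.21868^4 = 0.008934
P(M+10) = 0.21868^5 = 0.000500
The M+2 peak is largest (0.407469); scaling to 100 gives 71.5 : 100.0 : 56.0 : 15.7 : 2.2 : 0.1.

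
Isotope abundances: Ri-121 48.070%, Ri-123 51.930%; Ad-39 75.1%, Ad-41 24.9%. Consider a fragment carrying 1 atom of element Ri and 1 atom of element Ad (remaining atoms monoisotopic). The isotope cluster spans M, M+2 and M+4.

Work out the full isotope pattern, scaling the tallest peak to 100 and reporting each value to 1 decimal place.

70.8 : 100.0 : 25.4

Element Ri pattern (n=1): 0.4807 : 0.5193
Element Ad pattern (n=1): 0.7510 : 0.2490
Convolve the two distributions (both contribute in 2-u steps):
  M: 0.4807×0.7510 = 0.361006
  M+2: 0.4807×0.2490 + 0.5193×0.7510 = 0.509689
  M+4: 0.5193×0.2490 = 0.129306
Scale to base peak (0.509689) = 100: 70.8 : 100.0 : 25.4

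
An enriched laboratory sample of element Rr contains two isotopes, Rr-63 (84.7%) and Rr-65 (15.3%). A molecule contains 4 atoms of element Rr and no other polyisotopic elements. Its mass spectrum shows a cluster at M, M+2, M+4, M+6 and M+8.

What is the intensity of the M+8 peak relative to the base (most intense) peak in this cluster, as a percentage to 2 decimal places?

0.11%

Binomial terms of (0.847 + 0.153)^4: M 0.5147, M+2 0.3719, M+4 0.1008, M+6 0.0121, M+8 0.0005 → M is the base peak.
P(M) = C(4,0) × 0.847^4 × 0.153^0 = 1 × 0.51467567 × 1.0000 = 0.514676 (base)
P(M+8) = C(4,4) × 0.847^0 × 0.153^4 = 1 × 1.0000 × 0.00054798 = 0.000548
Relative intensity = 0.000548 / 0.514676 × 100 = 0.11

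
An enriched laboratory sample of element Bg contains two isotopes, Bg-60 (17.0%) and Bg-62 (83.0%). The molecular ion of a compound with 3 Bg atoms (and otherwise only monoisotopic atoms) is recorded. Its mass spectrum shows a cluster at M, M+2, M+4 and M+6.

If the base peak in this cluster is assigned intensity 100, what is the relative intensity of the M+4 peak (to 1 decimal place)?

(0.170 + 0.830)^3 gives M 0.0049, M+2 0.0720, M+4 0.3513, M+6 0.5718; the largest is M+6.
P(M+6) = C(3,3) × 0.170^0 × 0.830^3 = 1 × 1.0000 × 0.571787 = 0.571787 (base)
P(M+4) = C(3,2) × 0.170^1 × 0.830^2 = 3 × 0.1700 × 0.6889 = 0.351339
Relative intensity = 0.351339 / 0.571787 × 100 = 61.4

61.4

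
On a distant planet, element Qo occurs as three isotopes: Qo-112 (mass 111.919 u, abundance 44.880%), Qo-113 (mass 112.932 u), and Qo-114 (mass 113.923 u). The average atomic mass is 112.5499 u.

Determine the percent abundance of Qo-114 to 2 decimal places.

The remaining 55.120% is split between Qo-113 (fraction x) and Qo-114 (fraction 0.55120 − x).
Substituting: 112.932x + 113.923(0.55120 − x) = 62.3206528
(112.932 − 113.923)x = -0.4737048  ⇒  x = 0.47801, y = 0.07319
Qo-113: 47.80%, Qo-114: 7.32%.

7.32%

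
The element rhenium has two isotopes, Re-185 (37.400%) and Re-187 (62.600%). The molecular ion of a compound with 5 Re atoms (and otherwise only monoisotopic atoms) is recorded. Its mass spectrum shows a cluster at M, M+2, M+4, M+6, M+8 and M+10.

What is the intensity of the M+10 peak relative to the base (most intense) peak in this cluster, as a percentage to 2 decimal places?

28.02%

(0.37400 + 0.62600)^5 gives M 0.0073, M+2 0.0612, M+4 0.2050, M+6 0.3431, M+8 0.2872, M+10 0.0961; the largest is M+6.
P(M+6) = C(5,3) × 0.37400^2 × 0.62600^3 = 10 × 0.139876 × 0.24531438 = 0.343136 (base)
P(M+10) = C(5,5) × 0.37400^0 × 0.62600^5 = 1 × 1.0000 × 0.09613282 = 0.096133
Relative intensity = 0.096133 / 0.343136 × 100 = 28.02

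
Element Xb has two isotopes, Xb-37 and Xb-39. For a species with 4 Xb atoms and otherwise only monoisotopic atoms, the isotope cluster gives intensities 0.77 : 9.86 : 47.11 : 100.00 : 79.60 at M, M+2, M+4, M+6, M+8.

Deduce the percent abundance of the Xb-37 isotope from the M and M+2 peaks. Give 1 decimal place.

23.8%

If p is the fraction of Xb that is Xb-37, then I(M+2)/I(M) = [C(4,1)·p^3·(1−p)] / p^4 = 4·(1−p)/p = 9.86/0.77 = 12.8052
(1−p)/p = 12.8052/4 = 3.2013  ⇒  p = 1/(1 + 3.2013) = 0.2380
Xb-37: 23.8%, Xb-39: 76.2%.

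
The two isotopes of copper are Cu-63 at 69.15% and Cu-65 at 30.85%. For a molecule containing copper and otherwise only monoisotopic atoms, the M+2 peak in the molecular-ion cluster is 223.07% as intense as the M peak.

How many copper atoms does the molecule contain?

5

The M+2/M ratio from n Cu atoms is n · q/p = n · 0.3085/0.6915.
n = 2.2307 × 0.6915/0.3085 = 5.00 ≈ 5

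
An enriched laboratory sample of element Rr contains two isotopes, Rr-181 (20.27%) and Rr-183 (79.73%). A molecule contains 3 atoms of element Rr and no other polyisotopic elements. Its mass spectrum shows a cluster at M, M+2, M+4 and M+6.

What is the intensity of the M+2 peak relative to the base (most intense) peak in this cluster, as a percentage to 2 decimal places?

(0.2027 + 0.7973)^3 gives M 0.0083, M+2 0.0983, M+4 0.3866, M+6 0.5068; the largest is M+6.
P(M+6) = C(3,3) × 0.2027^0 × 0.7973^3 = 1 × 1.0000 × 0.50683348 = 0.506833 (base)
P(M+2) = C(3,1) × 0.2027^2 × 0.7973^1 = 3 × 0.04108729 × 0.7973 = 0.098277
Relative intensity = 0.098277 / 0.506833 × 100 = 19.39

19.39%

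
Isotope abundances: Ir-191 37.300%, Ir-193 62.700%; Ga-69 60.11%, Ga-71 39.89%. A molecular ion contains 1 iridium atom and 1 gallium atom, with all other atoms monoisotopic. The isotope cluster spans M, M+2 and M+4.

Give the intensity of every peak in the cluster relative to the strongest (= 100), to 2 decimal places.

42.65 : 100.00 : 47.58

Iridium pattern (n=1): 0.3730 : 0.6270
Gallium pattern (n=1): 0.6011 : 0.3989
Convolve the two distributions (both contribute in 2-u steps):
  M: 0.3730×0.6011 = 0.224210
  M+2: 0.3730×0.3989 + 0.6270×0.6011 = 0.525679
  M+4: 0.6270×0.3989 = 0.250110
Scale to base peak (0.525679) = 100: 42.65 : 100.00 : 47.58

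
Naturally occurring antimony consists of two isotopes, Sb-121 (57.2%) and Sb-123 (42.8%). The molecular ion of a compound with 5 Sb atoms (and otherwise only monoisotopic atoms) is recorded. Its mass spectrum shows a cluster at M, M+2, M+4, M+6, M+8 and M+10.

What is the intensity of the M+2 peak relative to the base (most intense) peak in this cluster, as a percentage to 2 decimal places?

66.82%

Binomial terms of (0.572 + 0.428)^5: M 0.0612, M+2 0.2291, M+4 0.3428, M+6 0.2565, M+8 0.0960, M+10 0.0144 → M+4 is the base peak.
P(M+4) = C(5,2) × 0.572^3 × 0.428^2 = 10 × 0.18714925 × 0.183184 = 0.342827 (base)
P(M+2) = C(5,1) × 0.572^4 × 0.428^1 = 5 × 0.10704937 × 0.4280 = 0.229086
Relative intensity = 0.229086 / 0.342827 × 100 = 66.82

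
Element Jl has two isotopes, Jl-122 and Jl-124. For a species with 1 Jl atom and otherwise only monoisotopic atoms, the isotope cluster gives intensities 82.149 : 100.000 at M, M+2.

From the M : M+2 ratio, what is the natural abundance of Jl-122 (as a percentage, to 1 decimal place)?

If p is the fraction of Jl that is Jl-122, then I(M+2)/I(M) = [C(1,1)·p^0·(1−p)] / p^1 = 1·(1−p)/p = 100.000/82.149 = 1.2173
(1−p)/p = 1.2173/1 = 1.2173  ⇒  p = 1/(1 + 1.2173) = 0.4510
Jl-122: 45.1%, Jl-124: 54.9%.

45.1%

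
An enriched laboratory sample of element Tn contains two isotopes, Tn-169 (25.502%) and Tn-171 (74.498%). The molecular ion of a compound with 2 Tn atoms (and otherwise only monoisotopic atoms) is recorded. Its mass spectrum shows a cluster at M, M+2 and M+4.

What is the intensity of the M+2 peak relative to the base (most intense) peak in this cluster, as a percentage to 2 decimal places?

68.46%

Term probabilities: M 0.0650, M+2 0.3800, M+4 0.5550. Base peak = M+4.
P(M+4) = C(2,2) × 0.25502^0 × 0.74498^2 = 1 × 1.0000 × 0.5549952 = 0.554995 (base)
P(M+2) = C(2,1) × 0.25502^1 × 0.74498^1 = 2 × 0.25502 × 0.74498 = 0.379970
Relative intensity = 0.379970 / 0.554995 × 100 = 68.46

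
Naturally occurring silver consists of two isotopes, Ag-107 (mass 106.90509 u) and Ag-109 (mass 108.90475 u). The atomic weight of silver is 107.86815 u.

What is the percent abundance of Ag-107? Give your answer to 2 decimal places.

51.84%

Let x be the fractional abundance of Ag-107; then Ag-109 has abundance 1 − x.
106.90509·x + 108.90475·(1 − x) = 107.86815
(106.90509 − 108.90475)·x = 107.86815 − 108.90475
x = -1.03660 / -1.99966 = 0.51839 → 51.84% Ag-107, 48.16% Ag-109.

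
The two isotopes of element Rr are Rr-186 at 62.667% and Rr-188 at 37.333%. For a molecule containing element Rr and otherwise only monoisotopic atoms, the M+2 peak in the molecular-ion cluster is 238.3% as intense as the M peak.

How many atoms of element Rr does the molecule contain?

For n independent Rr atoms, I(M+2)/I(M) = n · (abundance Rr-188) / (abundance Rr-186) = n · 0.37333/0.62667.
n = 2.383 × 0.62667/0.37333 = 4.00 ≈ 4

4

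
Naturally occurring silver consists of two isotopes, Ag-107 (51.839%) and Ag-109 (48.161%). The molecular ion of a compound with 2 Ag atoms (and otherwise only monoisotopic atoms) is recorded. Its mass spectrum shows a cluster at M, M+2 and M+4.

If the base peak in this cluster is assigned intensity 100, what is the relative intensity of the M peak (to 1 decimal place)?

53.8

Term probabilities: M 0.2687, M+2 0.4993, M+4 0.2319. Base peak = M+2.
P(M+2) = C(2,1) × 0.51839^1 × 0.48161^1 = 2 × 0.51839 × 0.48161 = 0.499324 (base)
P(M) = C(2,0) × 0.51839^2 × 0.48161^0 = 1 × 0.26872819 × 1.0000 = 0.268728
Relative intensity = 0.268728 / 0.499324 × 100 = 53.8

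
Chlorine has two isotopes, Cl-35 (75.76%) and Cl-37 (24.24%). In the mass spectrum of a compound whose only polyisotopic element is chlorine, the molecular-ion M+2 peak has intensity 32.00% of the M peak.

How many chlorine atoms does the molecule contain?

1

For n independent Cl atoms, I(M+2)/I(M) = n · (abundance Cl-37) / (abundance Cl-35) = n · 0.2424/0.7576.
n = 0.3200 × 0.7576/0.2424 = 1.00 ≈ 1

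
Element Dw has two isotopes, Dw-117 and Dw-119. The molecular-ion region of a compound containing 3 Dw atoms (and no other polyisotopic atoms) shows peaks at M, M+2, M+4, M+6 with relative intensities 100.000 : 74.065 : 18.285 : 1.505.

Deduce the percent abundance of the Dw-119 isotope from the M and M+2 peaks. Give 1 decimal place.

19.8%

Let p = fractional abundance of Dw-117. I(M+2)/I(M) = [C(3,1)·p^2·(1−p)] / p^3 = 3·(1−p)/p = 74.065/100.000 = 0.7407
(1−p)/p = 0.7407/3 = 0.2469  ⇒  p = 1/(1 + 0.2469) = 0.8020
Dw-117: 80.2%, Dw-119: 19.8%.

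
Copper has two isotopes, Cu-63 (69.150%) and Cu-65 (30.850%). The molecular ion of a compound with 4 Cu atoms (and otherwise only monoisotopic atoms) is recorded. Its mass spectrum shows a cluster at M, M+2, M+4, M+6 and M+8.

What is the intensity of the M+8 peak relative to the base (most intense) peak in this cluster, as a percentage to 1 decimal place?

2.2%

Term probabilities: M 0.2286, M+2 0.4080, M+4 0.2731, M+6 0.0812, M+8 0.0091. Base peak = M+2.
P(M+2) = C(4,1) × 0.69150^3 × 0.30850^1 = 4 × 0.33065611 × 0.3085 = 0.408030 (base)
P(M+8) = C(4,4) × 0.69150^0 × 0.30850^4 = 1 × 1.0000 × 0.00905776 = 0.009058
Relative intensity = 0.009058 / 0.408030 × 100 = 2.2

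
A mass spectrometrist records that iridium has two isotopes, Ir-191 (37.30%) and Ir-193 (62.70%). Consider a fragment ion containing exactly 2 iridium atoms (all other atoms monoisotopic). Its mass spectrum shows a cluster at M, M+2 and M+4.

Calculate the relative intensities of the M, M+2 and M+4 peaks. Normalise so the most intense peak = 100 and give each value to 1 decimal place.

Each Ir atom is independently Ir-191 (p = 0.3730) or Ir-193 (q = 0.6270); the cluster is the binomial expansion (p + q)^2.
P(M) = 0.3730^2 = 0.139129
P(M+2) = 2 × 0.3730^1 × 0.6270^1 = 0.467742
P(M+4) = 0.6270^2 = 0.393129
The M+2 peak is largest (0.467742); scaling to 100 gives 29.7 : 100.0 : 84.0.

29.7 : 100.0 : 84.0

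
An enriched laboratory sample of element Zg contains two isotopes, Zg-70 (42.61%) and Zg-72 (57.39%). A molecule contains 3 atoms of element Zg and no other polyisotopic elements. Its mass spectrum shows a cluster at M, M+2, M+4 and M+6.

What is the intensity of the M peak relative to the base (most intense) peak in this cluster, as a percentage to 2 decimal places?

(0.4261 + 0.5739)^3 gives M 0.0774, M+2 0.3126, M+4 0.4210, M+6 0.1890; the largest is M+4.
P(M+4) = C(3,2) × 0.4261^1 × 0.5739^2 = 3 × 0.4261 × 0.32936121 = 0.421022 (base)
P(M) = C(3,0) × 0.4261^3 × 0.5739^0 = 1 × 0.07736323 × 1.0000 = 0.077363
Relative intensity = 0.077363 / 0.421022 × 100 = 18.38

18.38%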